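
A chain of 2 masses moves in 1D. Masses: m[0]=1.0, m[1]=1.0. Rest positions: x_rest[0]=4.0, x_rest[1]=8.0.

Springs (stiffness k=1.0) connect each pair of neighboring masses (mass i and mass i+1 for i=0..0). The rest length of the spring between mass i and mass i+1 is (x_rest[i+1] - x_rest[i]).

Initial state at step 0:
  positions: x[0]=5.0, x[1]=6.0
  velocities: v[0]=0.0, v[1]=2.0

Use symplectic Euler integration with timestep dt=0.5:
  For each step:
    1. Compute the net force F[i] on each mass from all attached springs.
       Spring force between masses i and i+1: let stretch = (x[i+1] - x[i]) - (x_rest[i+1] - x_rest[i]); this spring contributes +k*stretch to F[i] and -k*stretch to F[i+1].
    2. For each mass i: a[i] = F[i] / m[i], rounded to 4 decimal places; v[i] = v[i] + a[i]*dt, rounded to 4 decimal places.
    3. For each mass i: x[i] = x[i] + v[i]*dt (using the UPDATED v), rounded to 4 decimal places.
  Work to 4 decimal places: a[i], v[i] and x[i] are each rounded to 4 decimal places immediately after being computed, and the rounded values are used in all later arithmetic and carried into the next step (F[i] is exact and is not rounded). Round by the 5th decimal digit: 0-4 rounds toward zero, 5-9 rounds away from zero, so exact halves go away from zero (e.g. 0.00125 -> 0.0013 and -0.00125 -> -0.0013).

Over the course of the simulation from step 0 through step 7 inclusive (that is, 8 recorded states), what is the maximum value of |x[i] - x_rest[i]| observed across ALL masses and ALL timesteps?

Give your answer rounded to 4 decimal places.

Answer: 4.7541

Derivation:
Step 0: x=[5.0000 6.0000] v=[0.0000 2.0000]
Step 1: x=[4.2500 7.7500] v=[-1.5000 3.5000]
Step 2: x=[3.3750 9.6250] v=[-1.7500 3.7500]
Step 3: x=[3.0625 10.9375] v=[-0.6250 2.6250]
Step 4: x=[3.7188 11.2813] v=[1.3125 0.6875]
Step 5: x=[5.2657 10.7344] v=[3.0938 -1.0938]
Step 6: x=[7.1798 9.8203] v=[3.8282 -1.8282]
Step 7: x=[8.7541 9.2461] v=[3.1485 -1.1485]
Max displacement = 4.7541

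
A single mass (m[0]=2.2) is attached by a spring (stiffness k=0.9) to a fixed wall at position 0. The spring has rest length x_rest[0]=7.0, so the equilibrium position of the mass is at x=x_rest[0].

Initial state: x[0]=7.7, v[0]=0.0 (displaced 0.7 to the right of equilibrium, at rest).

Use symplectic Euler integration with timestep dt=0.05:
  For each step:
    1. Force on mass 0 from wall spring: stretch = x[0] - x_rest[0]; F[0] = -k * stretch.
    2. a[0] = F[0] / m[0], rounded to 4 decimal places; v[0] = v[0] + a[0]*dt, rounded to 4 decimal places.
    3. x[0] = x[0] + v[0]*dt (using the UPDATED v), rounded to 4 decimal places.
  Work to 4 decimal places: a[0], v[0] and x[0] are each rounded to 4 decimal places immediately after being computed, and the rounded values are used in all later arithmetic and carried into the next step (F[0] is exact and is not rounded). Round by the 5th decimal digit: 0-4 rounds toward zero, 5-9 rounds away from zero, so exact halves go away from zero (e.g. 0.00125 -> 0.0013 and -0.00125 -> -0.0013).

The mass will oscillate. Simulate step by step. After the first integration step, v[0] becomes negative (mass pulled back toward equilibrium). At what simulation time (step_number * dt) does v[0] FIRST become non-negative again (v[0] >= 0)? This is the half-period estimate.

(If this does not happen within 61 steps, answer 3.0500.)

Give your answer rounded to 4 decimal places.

Step 0: x=[7.7000] v=[0.0000]
Step 1: x=[7.6993] v=[-0.0143]
Step 2: x=[7.6979] v=[-0.0286]
Step 3: x=[7.6958] v=[-0.0429]
Step 4: x=[7.6929] v=[-0.0571]
Step 5: x=[7.6893] v=[-0.0713]
Step 6: x=[7.6850] v=[-0.0854]
Step 7: x=[7.6800] v=[-0.0994]
Step 8: x=[7.6743] v=[-0.1133]
Step 9: x=[7.6679] v=[-0.1271]
Step 10: x=[7.6609] v=[-0.1408]
Step 11: x=[7.6532] v=[-0.1543]
Step 12: x=[7.6448] v=[-0.1677]
Step 13: x=[7.6358] v=[-0.1809]
Step 14: x=[7.6261] v=[-0.1939]
Step 15: x=[7.6158] v=[-0.2067]
Step 16: x=[7.6048] v=[-0.2193]
Step 17: x=[7.5932] v=[-0.2317]
Step 18: x=[7.5810] v=[-0.2438]
Step 19: x=[7.5682] v=[-0.2557]
Step 20: x=[7.5548] v=[-0.2673]
Step 21: x=[7.5409] v=[-0.2787]
Step 22: x=[7.5264] v=[-0.2898]
Step 23: x=[7.5114] v=[-0.3006]
Step 24: x=[7.4958] v=[-0.3111]
Step 25: x=[7.4797] v=[-0.3212]
Step 26: x=[7.4632] v=[-0.3310]
Step 27: x=[7.4462] v=[-0.3405]
Step 28: x=[7.4287] v=[-0.3496]
Step 29: x=[7.4108] v=[-0.3584]
Step 30: x=[7.3925] v=[-0.3668]
Step 31: x=[7.3738] v=[-0.3748]
Step 32: x=[7.3547] v=[-0.3824]
Step 33: x=[7.3352] v=[-0.3897]
Step 34: x=[7.3154] v=[-0.3966]
Step 35: x=[7.2952] v=[-0.4031]
Step 36: x=[7.2747] v=[-0.4091]
Step 37: x=[7.2540] v=[-0.4147]
Step 38: x=[7.2330] v=[-0.4199]
Step 39: x=[7.2118] v=[-0.4247]
Step 40: x=[7.1904] v=[-0.4290]
Step 41: x=[7.1688] v=[-0.4329]
Step 42: x=[7.1470] v=[-0.4364]
Step 43: x=[7.1250] v=[-0.4394]
Step 44: x=[7.1029] v=[-0.4420]
Step 45: x=[7.0807] v=[-0.4441]
Step 46: x=[7.0584] v=[-0.4458]
Step 47: x=[7.0361] v=[-0.4470]
Step 48: x=[7.0137] v=[-0.4477]
Step 49: x=[6.9913] v=[-0.4480]
Step 50: x=[6.9689] v=[-0.4478]
Step 51: x=[6.9465] v=[-0.4472]
Step 52: x=[6.9242] v=[-0.4461]
Step 53: x=[6.9020] v=[-0.4446]
Step 54: x=[6.8799] v=[-0.4426]
Step 55: x=[6.8579] v=[-0.4401]
Step 56: x=[6.8360] v=[-0.4372]
Step 57: x=[6.8143] v=[-0.4338]
Step 58: x=[6.7928] v=[-0.4300]
Step 59: x=[6.7715] v=[-0.4258]
Step 60: x=[6.7504] v=[-0.4211]
Step 61: x=[6.7296] v=[-0.4160]
v[0] did not become non-negative within 61 steps; using fallback time=3.0500

Answer: 3.0500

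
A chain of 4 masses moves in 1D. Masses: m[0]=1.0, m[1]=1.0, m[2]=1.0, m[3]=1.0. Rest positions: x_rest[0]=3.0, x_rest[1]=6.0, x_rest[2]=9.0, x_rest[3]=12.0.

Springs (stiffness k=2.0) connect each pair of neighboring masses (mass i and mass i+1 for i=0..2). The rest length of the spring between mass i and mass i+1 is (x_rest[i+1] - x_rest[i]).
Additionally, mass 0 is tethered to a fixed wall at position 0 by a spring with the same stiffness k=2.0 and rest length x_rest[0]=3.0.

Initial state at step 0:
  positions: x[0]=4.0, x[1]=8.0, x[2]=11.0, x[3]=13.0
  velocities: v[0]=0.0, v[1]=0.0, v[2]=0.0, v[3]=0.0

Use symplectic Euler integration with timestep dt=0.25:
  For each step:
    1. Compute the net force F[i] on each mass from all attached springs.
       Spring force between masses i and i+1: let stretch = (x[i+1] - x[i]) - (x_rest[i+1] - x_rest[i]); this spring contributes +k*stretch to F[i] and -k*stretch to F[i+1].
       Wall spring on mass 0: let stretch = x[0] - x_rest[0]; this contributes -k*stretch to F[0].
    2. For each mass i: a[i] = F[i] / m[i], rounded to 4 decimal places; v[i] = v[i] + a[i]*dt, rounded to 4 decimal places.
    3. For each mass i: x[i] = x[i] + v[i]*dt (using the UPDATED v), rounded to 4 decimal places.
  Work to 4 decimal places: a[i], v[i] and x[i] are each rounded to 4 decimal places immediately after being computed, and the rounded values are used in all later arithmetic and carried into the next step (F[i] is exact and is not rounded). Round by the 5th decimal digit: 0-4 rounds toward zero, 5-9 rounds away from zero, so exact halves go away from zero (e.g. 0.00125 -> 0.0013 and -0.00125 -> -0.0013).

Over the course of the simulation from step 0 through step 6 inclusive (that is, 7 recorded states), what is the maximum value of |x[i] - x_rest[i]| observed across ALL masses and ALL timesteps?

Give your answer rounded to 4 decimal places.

Answer: 2.0022

Derivation:
Step 0: x=[4.0000 8.0000 11.0000 13.0000] v=[0.0000 0.0000 0.0000 0.0000]
Step 1: x=[4.0000 7.8750 10.8750 13.1250] v=[0.0000 -0.5000 -0.5000 0.5000]
Step 2: x=[3.9844 7.6406 10.6563 13.3438] v=[-0.0625 -0.9375 -0.8750 0.8750]
Step 3: x=[3.9278 7.3262 10.3965 13.6016] v=[-0.2266 -1.2578 -1.0391 1.0313]
Step 4: x=[3.8050 6.9707 10.1536 13.8338] v=[-0.4913 -1.4219 -0.9717 0.9288]
Step 5: x=[3.6023 6.6174 9.9728 13.9810] v=[-0.8110 -1.4133 -0.7231 0.5887]
Step 6: x=[3.3262 6.3066 9.8736 14.0022] v=[-1.1046 -1.2432 -0.3967 0.0846]
Max displacement = 2.0022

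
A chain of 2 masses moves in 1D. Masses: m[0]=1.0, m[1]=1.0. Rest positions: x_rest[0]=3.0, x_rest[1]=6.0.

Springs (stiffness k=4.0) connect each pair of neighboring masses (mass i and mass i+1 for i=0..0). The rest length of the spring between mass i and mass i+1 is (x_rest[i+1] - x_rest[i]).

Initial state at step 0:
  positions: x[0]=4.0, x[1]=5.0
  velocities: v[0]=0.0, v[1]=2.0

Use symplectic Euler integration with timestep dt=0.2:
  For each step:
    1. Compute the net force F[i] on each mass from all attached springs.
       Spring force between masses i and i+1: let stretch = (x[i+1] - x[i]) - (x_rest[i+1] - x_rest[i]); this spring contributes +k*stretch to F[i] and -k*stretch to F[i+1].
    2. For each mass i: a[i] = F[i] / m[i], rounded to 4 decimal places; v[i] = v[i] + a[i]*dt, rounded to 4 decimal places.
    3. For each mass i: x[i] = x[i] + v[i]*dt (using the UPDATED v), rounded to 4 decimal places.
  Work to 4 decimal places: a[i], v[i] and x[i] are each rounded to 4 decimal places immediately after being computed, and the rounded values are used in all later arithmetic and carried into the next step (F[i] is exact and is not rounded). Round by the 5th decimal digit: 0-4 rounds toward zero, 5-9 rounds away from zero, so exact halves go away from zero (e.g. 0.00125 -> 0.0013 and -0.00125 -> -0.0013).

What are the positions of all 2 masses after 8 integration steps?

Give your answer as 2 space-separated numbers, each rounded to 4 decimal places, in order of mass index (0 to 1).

Step 0: x=[4.0000 5.0000] v=[0.0000 2.0000]
Step 1: x=[3.6800 5.7200] v=[-1.6000 3.6000]
Step 2: x=[3.2064 6.5936] v=[-2.3680 4.3680]
Step 3: x=[2.7948 7.4052] v=[-2.0582 4.0582]
Step 4: x=[2.6408 7.9592] v=[-0.7699 2.7699]
Step 5: x=[2.8578 8.1422] v=[1.0848 0.9152]
Step 6: x=[3.4403 7.9597] v=[2.9123 -0.9123]
Step 7: x=[4.2659 7.5341] v=[4.1278 -2.1278]
Step 8: x=[5.1344 7.0656] v=[4.3424 -2.3424]

Answer: 5.1344 7.0656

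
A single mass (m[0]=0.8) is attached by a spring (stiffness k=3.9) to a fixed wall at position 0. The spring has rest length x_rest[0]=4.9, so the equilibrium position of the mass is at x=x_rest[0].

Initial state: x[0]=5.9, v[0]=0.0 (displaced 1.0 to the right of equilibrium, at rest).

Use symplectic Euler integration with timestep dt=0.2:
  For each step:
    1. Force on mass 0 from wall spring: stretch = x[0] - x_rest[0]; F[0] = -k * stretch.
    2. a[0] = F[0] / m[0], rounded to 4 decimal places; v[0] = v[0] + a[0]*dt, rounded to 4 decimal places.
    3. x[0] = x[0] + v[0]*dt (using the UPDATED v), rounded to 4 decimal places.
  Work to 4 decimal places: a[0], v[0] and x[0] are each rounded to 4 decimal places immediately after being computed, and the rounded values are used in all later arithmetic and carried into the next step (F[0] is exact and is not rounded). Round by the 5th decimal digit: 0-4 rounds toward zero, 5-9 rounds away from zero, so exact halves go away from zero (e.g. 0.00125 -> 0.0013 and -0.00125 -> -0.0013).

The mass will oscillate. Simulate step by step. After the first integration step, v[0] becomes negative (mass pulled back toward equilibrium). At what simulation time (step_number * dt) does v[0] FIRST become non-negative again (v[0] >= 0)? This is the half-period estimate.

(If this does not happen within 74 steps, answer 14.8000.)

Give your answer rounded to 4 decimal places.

Answer: 1.6000

Derivation:
Step 0: x=[5.9000] v=[0.0000]
Step 1: x=[5.7050] v=[-0.9750]
Step 2: x=[5.3530] v=[-1.7599]
Step 3: x=[4.9127] v=[-2.2016]
Step 4: x=[4.4699] v=[-2.2140]
Step 5: x=[4.1110] v=[-1.7947]
Step 6: x=[3.9059] v=[-1.0254]
Step 7: x=[3.8947] v=[-0.0562]
Step 8: x=[4.0795] v=[0.9240]
First v>=0 after going negative at step 8, time=1.6000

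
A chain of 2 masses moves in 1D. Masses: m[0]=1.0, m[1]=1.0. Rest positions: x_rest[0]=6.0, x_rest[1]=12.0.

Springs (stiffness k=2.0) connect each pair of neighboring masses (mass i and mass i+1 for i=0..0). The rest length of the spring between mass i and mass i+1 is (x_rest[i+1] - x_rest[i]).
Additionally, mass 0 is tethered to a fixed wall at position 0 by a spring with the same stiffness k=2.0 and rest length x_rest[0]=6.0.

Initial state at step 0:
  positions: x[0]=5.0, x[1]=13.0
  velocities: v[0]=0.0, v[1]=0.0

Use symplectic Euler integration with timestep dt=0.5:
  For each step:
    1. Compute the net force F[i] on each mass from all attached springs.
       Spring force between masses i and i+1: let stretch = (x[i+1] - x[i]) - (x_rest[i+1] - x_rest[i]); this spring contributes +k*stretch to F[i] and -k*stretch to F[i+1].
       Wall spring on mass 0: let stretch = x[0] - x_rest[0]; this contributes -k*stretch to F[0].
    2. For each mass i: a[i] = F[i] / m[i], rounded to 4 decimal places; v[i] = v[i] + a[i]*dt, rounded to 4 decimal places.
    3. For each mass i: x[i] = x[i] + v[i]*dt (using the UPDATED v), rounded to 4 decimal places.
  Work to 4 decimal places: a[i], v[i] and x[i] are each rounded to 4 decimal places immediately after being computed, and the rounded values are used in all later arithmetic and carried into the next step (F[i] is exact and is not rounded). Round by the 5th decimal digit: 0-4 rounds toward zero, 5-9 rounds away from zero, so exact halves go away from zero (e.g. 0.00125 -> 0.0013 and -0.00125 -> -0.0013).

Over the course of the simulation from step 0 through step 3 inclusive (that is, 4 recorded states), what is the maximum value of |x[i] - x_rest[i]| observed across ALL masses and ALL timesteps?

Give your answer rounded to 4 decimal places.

Step 0: x=[5.0000 13.0000] v=[0.0000 0.0000]
Step 1: x=[6.5000 12.0000] v=[3.0000 -2.0000]
Step 2: x=[7.5000 11.2500] v=[2.0000 -1.5000]
Step 3: x=[6.6250 11.6250] v=[-1.7500 0.7500]
Max displacement = 1.5000

Answer: 1.5000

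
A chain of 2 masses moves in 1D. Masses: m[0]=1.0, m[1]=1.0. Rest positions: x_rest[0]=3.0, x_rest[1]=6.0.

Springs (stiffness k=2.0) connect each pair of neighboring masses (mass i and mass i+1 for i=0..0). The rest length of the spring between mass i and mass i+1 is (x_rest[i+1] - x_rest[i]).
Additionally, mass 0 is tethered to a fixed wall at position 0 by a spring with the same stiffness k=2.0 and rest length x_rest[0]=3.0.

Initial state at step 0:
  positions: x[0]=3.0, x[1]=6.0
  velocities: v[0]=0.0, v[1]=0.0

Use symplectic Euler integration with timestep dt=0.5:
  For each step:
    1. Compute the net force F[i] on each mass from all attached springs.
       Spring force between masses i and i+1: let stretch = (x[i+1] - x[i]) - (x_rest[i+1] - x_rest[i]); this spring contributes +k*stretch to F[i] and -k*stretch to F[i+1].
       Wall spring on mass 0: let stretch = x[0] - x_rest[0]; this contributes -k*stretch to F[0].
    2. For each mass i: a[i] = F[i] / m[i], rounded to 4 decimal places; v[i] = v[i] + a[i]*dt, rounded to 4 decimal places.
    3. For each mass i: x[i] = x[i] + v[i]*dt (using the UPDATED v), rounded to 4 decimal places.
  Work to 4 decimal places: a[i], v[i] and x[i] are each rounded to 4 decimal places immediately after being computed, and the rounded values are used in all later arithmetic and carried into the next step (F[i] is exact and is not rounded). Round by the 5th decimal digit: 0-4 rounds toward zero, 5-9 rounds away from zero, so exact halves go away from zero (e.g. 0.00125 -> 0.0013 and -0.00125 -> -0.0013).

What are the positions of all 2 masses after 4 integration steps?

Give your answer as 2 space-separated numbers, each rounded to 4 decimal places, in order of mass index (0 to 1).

Step 0: x=[3.0000 6.0000] v=[0.0000 0.0000]
Step 1: x=[3.0000 6.0000] v=[0.0000 0.0000]
Step 2: x=[3.0000 6.0000] v=[0.0000 0.0000]
Step 3: x=[3.0000 6.0000] v=[0.0000 0.0000]
Step 4: x=[3.0000 6.0000] v=[0.0000 0.0000]

Answer: 3.0000 6.0000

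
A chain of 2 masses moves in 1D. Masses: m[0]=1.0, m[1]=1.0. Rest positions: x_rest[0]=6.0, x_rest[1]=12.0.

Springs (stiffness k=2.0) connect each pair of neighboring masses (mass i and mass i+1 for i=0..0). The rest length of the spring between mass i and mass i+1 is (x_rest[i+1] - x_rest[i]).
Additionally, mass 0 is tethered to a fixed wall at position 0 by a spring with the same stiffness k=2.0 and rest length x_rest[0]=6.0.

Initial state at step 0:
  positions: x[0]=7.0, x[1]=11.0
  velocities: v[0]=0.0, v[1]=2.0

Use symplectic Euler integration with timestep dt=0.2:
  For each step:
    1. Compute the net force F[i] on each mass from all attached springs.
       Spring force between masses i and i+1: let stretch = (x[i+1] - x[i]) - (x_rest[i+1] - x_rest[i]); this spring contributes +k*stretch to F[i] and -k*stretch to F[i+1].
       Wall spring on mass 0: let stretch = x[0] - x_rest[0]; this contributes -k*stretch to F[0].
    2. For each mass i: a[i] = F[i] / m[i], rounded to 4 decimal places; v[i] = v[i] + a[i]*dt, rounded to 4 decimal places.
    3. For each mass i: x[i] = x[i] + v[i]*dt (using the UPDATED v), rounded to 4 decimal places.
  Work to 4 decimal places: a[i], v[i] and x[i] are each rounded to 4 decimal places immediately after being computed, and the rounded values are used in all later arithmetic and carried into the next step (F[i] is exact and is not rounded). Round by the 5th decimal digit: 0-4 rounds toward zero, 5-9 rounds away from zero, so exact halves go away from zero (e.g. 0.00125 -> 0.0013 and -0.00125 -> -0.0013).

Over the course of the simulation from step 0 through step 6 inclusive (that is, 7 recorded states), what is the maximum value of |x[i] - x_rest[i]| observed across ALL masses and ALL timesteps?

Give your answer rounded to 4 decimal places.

Step 0: x=[7.0000 11.0000] v=[0.0000 2.0000]
Step 1: x=[6.7600 11.5600] v=[-1.2000 2.8000]
Step 2: x=[6.3632 12.2160] v=[-1.9840 3.2800]
Step 3: x=[5.9256 12.8838] v=[-2.1882 3.3389]
Step 4: x=[5.5706 13.4749] v=[-1.7752 2.9556]
Step 5: x=[5.4023 13.9137] v=[-0.8417 2.1939]
Step 6: x=[5.4827 14.1516] v=[0.4019 1.1893]
Max displacement = 2.1516

Answer: 2.1516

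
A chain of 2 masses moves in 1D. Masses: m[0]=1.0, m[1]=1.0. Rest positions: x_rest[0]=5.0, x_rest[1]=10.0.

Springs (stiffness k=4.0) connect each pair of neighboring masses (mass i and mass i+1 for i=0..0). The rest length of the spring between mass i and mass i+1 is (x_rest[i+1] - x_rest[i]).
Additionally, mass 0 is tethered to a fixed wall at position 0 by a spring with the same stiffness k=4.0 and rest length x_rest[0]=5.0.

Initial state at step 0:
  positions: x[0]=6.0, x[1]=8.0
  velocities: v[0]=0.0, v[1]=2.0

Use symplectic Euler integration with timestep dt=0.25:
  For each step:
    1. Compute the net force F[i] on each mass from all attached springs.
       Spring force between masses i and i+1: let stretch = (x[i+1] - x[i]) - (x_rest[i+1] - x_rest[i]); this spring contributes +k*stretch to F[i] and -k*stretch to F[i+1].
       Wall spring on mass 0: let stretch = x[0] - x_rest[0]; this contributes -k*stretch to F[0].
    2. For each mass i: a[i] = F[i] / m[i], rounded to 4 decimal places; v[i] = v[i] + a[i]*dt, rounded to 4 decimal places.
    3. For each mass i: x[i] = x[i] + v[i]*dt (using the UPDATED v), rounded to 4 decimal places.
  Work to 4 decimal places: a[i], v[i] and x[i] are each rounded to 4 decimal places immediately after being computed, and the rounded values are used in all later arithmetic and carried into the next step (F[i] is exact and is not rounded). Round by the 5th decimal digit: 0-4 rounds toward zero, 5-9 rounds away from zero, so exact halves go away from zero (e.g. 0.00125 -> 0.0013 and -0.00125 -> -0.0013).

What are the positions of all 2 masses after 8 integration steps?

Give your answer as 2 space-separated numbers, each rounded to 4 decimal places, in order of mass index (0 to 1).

Answer: 7.1217 10.9168

Derivation:
Step 0: x=[6.0000 8.0000] v=[0.0000 2.0000]
Step 1: x=[5.0000 9.2500] v=[-4.0000 5.0000]
Step 2: x=[3.8125 10.6875] v=[-4.7500 5.7500]
Step 3: x=[3.3906 11.6563] v=[-1.6875 3.8750]
Step 4: x=[4.1875 11.8086] v=[3.1876 0.6093]
Step 5: x=[5.8428 11.3057] v=[6.6212 -2.0118]
Step 6: x=[7.4031 10.6870] v=[6.2413 -2.4747]
Step 7: x=[7.9336 10.4974] v=[2.1221 -0.7586]
Step 8: x=[7.1217 10.9168] v=[-3.2477 1.6776]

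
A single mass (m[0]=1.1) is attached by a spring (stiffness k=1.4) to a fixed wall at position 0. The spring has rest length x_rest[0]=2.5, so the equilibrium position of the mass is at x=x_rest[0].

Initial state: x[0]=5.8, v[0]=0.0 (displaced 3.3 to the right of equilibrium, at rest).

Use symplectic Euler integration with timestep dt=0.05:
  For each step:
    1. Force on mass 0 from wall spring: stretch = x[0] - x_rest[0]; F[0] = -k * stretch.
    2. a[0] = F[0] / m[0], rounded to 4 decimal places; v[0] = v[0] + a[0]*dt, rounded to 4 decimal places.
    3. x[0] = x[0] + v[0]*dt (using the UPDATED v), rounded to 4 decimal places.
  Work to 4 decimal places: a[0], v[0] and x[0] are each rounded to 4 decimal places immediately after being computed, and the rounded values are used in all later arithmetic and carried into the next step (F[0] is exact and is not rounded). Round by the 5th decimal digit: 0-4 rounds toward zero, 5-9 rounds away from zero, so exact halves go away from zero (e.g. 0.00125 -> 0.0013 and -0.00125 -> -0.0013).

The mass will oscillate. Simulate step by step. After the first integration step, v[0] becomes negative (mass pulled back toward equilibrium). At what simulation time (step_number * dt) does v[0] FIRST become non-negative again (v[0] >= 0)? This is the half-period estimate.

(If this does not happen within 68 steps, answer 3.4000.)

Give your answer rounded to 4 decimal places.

Step 0: x=[5.8000] v=[0.0000]
Step 1: x=[5.7895] v=[-0.2100]
Step 2: x=[5.7685] v=[-0.4193]
Step 3: x=[5.7371] v=[-0.6273]
Step 4: x=[5.6954] v=[-0.8333]
Step 5: x=[5.6436] v=[-1.0366]
Step 6: x=[5.5818] v=[-1.2366]
Step 7: x=[5.5102] v=[-1.4327]
Step 8: x=[5.4290] v=[-1.6243]
Step 9: x=[5.3385] v=[-1.8107]
Step 10: x=[5.2389] v=[-1.9913]
Step 11: x=[5.1306] v=[-2.1656]
Step 12: x=[5.0140] v=[-2.3330]
Step 13: x=[4.8894] v=[-2.4930]
Step 14: x=[4.7571] v=[-2.6451]
Step 15: x=[4.6177] v=[-2.7887]
Step 16: x=[4.4715] v=[-2.9235]
Step 17: x=[4.3191] v=[-3.0490]
Step 18: x=[4.1609] v=[-3.1648]
Step 19: x=[3.9974] v=[-3.2705]
Step 20: x=[3.8291] v=[-3.3658]
Step 21: x=[3.6566] v=[-3.4504]
Step 22: x=[3.4804] v=[-3.5240]
Step 23: x=[3.3011] v=[-3.5864]
Step 24: x=[3.1192] v=[-3.6374]
Step 25: x=[2.9354] v=[-3.6768]
Step 26: x=[2.7502] v=[-3.7045]
Step 27: x=[2.5642] v=[-3.7204]
Step 28: x=[2.3780] v=[-3.7245]
Step 29: x=[2.1922] v=[-3.7167]
Step 30: x=[2.0073] v=[-3.6971]
Step 31: x=[1.8240] v=[-3.6657]
Step 32: x=[1.6429] v=[-3.6227]
Step 33: x=[1.4645] v=[-3.5682]
Step 34: x=[1.2894] v=[-3.5023]
Step 35: x=[1.1181] v=[-3.4253]
Step 36: x=[0.9512] v=[-3.3374]
Step 37: x=[0.7893] v=[-3.2388]
Step 38: x=[0.6328] v=[-3.1299]
Step 39: x=[0.4822] v=[-3.0111]
Step 40: x=[0.3381] v=[-2.8827]
Step 41: x=[0.2008] v=[-2.7451]
Step 42: x=[0.0709] v=[-2.5988]
Step 43: x=[-0.0513] v=[-2.4442]
Step 44: x=[-0.1654] v=[-2.2818]
Step 45: x=[-0.2710] v=[-2.1122]
Step 46: x=[-0.3678] v=[-1.9359]
Step 47: x=[-0.4555] v=[-1.7534]
Step 48: x=[-0.5338] v=[-1.5653]
Step 49: x=[-0.6024] v=[-1.3722]
Step 50: x=[-0.6611] v=[-1.1748]
Step 51: x=[-0.7098] v=[-0.9736]
Step 52: x=[-0.7483] v=[-0.7693]
Step 53: x=[-0.7764] v=[-0.5626]
Step 54: x=[-0.7941] v=[-0.3541]
Step 55: x=[-0.8013] v=[-0.1445]
Step 56: x=[-0.7980] v=[0.0656]
First v>=0 after going negative at step 56, time=2.8000

Answer: 2.8000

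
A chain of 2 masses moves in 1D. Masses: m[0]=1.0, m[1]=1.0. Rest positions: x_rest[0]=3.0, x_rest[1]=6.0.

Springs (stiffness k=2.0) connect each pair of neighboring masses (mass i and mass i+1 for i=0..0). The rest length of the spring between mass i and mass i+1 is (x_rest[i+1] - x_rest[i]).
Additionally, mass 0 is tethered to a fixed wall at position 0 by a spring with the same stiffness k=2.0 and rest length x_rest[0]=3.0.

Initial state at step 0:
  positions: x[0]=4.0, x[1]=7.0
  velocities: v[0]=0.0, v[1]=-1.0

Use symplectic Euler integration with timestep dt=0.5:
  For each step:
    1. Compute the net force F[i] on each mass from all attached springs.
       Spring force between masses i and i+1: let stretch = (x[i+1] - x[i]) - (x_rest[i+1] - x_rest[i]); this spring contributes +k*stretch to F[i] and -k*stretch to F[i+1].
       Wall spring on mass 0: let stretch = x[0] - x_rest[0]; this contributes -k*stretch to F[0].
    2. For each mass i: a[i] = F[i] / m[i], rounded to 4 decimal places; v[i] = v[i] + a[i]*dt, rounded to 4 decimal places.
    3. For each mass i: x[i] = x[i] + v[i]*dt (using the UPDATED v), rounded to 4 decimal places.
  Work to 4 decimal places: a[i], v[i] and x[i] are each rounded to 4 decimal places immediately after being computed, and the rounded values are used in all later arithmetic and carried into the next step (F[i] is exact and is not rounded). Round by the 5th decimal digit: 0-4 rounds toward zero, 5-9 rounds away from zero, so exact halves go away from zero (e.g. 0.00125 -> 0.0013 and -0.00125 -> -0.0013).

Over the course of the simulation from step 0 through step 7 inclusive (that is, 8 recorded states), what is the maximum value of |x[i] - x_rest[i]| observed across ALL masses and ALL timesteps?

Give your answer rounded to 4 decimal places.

Step 0: x=[4.0000 7.0000] v=[0.0000 -1.0000]
Step 1: x=[3.5000 6.5000] v=[-1.0000 -1.0000]
Step 2: x=[2.7500 6.0000] v=[-1.5000 -1.0000]
Step 3: x=[2.2500 5.3750] v=[-1.0000 -1.2500]
Step 4: x=[2.1875 4.6875] v=[-0.1250 -1.3750]
Step 5: x=[2.2813 4.2500] v=[0.1875 -0.8750]
Step 6: x=[2.2188 4.3282] v=[-0.1251 0.1563]
Step 7: x=[2.1016 4.8517] v=[-0.2345 1.0469]
Max displacement = 1.7500

Answer: 1.7500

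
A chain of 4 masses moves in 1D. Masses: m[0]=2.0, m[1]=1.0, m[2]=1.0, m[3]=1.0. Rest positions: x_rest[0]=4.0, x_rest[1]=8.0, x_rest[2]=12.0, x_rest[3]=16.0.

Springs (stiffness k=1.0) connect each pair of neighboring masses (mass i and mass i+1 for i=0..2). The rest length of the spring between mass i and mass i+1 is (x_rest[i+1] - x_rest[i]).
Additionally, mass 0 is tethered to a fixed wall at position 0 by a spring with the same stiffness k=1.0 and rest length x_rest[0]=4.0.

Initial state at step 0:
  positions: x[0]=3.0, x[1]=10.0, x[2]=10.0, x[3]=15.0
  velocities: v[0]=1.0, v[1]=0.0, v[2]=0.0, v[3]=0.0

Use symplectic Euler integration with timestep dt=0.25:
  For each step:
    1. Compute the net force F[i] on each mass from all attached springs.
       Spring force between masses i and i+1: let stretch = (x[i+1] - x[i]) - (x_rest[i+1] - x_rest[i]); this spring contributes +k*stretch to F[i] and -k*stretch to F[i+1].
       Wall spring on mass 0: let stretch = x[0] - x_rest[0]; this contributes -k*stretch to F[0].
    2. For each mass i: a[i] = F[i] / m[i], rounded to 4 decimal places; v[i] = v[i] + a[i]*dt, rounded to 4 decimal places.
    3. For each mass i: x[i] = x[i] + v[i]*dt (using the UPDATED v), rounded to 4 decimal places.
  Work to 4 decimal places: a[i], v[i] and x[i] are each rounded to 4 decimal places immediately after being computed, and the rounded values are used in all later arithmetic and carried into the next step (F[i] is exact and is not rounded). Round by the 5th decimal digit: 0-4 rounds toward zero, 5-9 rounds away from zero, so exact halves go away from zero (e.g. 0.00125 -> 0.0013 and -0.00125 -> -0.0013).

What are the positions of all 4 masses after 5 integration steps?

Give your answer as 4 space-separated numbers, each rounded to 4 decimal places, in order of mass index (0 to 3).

Step 0: x=[3.0000 10.0000 10.0000 15.0000] v=[1.0000 0.0000 0.0000 0.0000]
Step 1: x=[3.3750 9.5625 10.3125 14.9375] v=[1.5000 -1.7500 1.2500 -0.2500]
Step 2: x=[3.8379 8.7852 10.8672 14.8359] v=[1.8516 -3.1094 2.2188 -0.4063]
Step 3: x=[4.3355 7.8288 11.5398 14.7363] v=[1.9903 -3.8257 2.6905 -0.3985]
Step 4: x=[4.8068 6.8860 12.1803 14.6869] v=[1.8850 -3.7713 2.5619 -0.1976]
Step 5: x=[5.1928 6.1441 12.6466 14.7309] v=[1.5441 -2.9675 1.8650 0.1758]

Answer: 5.1928 6.1441 12.6466 14.7309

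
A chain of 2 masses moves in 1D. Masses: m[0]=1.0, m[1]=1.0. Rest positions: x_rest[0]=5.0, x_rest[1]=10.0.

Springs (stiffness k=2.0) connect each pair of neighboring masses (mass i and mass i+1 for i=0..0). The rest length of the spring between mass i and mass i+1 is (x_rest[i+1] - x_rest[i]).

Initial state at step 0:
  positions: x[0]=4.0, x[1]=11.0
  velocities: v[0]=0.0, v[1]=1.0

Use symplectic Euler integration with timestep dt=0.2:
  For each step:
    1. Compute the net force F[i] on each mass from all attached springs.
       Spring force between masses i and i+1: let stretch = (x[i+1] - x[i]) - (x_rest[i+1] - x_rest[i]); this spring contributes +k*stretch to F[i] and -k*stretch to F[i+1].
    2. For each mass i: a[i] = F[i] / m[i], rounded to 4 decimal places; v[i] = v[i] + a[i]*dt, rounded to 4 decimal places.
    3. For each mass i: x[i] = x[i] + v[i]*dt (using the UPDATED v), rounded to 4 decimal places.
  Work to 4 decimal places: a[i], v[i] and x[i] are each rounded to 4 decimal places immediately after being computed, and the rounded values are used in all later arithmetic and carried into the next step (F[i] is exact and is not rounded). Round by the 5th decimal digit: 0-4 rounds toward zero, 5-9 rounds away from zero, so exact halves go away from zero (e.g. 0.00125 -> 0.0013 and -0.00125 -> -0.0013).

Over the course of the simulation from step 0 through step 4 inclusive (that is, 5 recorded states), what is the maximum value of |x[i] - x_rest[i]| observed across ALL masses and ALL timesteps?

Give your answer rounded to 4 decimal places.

Answer: 1.0400

Derivation:
Step 0: x=[4.0000 11.0000] v=[0.0000 1.0000]
Step 1: x=[4.1600 11.0400] v=[0.8000 0.2000]
Step 2: x=[4.4704 10.9296] v=[1.5520 -0.5520]
Step 3: x=[4.8975 10.7025] v=[2.1357 -1.1357]
Step 4: x=[5.3890 10.4110] v=[2.4577 -1.4577]
Max displacement = 1.0400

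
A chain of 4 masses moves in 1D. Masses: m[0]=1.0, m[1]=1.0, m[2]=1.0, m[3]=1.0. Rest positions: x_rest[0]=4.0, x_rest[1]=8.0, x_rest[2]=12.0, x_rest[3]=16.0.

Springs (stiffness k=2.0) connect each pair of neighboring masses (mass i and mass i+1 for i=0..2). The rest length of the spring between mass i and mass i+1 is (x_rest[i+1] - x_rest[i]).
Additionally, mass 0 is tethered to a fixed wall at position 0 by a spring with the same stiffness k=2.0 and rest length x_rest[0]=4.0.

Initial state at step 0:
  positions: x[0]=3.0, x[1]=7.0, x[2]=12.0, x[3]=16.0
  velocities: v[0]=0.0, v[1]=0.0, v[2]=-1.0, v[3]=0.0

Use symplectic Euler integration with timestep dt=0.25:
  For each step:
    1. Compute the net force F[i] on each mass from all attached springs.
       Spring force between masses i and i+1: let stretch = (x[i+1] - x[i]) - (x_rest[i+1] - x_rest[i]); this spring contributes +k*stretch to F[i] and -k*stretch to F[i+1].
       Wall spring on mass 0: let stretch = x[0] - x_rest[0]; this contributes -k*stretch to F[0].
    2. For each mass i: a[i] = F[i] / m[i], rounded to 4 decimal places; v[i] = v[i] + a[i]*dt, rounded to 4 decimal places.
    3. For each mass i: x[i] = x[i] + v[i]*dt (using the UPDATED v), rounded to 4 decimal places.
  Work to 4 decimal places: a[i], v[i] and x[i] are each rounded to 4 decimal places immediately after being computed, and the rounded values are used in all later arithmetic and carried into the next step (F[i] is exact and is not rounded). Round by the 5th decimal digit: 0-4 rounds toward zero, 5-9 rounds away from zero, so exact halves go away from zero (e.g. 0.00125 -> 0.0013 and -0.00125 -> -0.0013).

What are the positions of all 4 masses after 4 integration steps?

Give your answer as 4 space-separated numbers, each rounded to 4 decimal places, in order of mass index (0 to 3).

Step 0: x=[3.0000 7.0000 12.0000 16.0000] v=[0.0000 0.0000 -1.0000 0.0000]
Step 1: x=[3.1250 7.1250 11.6250 16.0000] v=[0.5000 0.5000 -1.5000 0.0000]
Step 2: x=[3.3594 7.3125 11.2344 15.9531] v=[0.9375 0.7500 -1.5625 -0.1875]
Step 3: x=[3.6680 7.4961 10.9434 15.8164] v=[1.2344 0.7344 -1.1641 -0.5469]
Step 4: x=[3.9966 7.6321 10.8306 15.5706] v=[1.3145 0.5440 -0.4513 -0.9834]

Answer: 3.9966 7.6321 10.8306 15.5706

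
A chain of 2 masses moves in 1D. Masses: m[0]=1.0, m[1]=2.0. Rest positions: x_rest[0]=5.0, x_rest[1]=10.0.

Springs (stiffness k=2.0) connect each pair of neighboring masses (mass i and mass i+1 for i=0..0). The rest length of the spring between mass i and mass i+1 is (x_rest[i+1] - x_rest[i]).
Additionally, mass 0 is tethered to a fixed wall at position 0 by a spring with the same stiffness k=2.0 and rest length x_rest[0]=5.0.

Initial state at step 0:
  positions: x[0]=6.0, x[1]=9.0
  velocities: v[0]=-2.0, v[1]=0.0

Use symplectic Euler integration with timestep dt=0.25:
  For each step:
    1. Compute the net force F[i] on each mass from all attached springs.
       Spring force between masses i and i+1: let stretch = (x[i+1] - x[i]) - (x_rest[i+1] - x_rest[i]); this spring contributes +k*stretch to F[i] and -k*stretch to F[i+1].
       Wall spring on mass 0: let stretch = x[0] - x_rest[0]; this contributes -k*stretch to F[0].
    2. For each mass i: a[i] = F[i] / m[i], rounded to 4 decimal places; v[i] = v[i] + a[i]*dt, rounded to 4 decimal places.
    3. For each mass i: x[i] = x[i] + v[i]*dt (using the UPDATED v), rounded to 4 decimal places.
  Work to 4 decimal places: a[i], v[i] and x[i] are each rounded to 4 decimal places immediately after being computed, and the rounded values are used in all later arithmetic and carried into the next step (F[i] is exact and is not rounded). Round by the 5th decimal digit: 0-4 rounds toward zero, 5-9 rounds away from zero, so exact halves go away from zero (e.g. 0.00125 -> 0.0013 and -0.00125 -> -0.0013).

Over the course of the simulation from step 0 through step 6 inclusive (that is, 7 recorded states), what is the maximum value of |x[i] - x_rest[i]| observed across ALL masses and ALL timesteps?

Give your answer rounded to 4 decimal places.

Step 0: x=[6.0000 9.0000] v=[-2.0000 0.0000]
Step 1: x=[5.1250 9.1250] v=[-3.5000 0.5000]
Step 2: x=[4.1094 9.3125] v=[-4.0625 0.7500]
Step 3: x=[3.2305 9.4873] v=[-3.5157 0.6992]
Step 4: x=[2.7299 9.5836] v=[-2.0026 0.3850]
Step 5: x=[2.7447 9.5640] v=[0.0593 -0.0784]
Step 6: x=[3.2689 9.4307] v=[2.0966 -0.5332]
Max displacement = 2.2701

Answer: 2.2701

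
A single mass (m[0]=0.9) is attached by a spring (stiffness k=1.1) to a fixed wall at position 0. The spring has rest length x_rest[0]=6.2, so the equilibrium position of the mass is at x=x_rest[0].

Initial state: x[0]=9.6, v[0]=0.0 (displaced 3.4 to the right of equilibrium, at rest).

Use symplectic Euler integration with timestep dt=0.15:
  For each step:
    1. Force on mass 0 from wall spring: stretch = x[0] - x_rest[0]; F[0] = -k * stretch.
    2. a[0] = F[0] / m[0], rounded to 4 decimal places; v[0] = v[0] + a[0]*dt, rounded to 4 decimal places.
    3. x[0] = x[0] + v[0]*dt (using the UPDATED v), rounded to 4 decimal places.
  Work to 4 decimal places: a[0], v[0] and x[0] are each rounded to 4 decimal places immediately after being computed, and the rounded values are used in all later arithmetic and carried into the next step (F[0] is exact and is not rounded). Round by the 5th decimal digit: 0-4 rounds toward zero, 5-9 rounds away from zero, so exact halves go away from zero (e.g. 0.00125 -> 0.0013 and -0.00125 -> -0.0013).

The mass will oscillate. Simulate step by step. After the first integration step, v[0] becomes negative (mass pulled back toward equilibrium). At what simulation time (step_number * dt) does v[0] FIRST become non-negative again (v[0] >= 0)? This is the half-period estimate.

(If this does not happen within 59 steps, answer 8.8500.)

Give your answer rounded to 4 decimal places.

Answer: 2.8500

Derivation:
Step 0: x=[9.6000] v=[0.0000]
Step 1: x=[9.5065] v=[-0.6233]
Step 2: x=[9.3221] v=[-1.2295]
Step 3: x=[9.0518] v=[-1.8019]
Step 4: x=[8.7031] v=[-2.3247]
Step 5: x=[8.2856] v=[-2.7836]
Step 6: x=[7.8107] v=[-3.1660]
Step 7: x=[7.2915] v=[-3.4613]
Step 8: x=[6.7423] v=[-3.6614]
Step 9: x=[6.1782] v=[-3.7608]
Step 10: x=[5.6147] v=[-3.7568]
Step 11: x=[5.0673] v=[-3.6495]
Step 12: x=[4.5510] v=[-3.4418]
Step 13: x=[4.0801] v=[-3.1395]
Step 14: x=[3.6675] v=[-2.7509]
Step 15: x=[3.3245] v=[-2.2866]
Step 16: x=[3.0606] v=[-1.7594]
Step 17: x=[2.8830] v=[-1.1839]
Step 18: x=[2.7966] v=[-0.5758]
Step 19: x=[2.8038] v=[0.0482]
First v>=0 after going negative at step 19, time=2.8500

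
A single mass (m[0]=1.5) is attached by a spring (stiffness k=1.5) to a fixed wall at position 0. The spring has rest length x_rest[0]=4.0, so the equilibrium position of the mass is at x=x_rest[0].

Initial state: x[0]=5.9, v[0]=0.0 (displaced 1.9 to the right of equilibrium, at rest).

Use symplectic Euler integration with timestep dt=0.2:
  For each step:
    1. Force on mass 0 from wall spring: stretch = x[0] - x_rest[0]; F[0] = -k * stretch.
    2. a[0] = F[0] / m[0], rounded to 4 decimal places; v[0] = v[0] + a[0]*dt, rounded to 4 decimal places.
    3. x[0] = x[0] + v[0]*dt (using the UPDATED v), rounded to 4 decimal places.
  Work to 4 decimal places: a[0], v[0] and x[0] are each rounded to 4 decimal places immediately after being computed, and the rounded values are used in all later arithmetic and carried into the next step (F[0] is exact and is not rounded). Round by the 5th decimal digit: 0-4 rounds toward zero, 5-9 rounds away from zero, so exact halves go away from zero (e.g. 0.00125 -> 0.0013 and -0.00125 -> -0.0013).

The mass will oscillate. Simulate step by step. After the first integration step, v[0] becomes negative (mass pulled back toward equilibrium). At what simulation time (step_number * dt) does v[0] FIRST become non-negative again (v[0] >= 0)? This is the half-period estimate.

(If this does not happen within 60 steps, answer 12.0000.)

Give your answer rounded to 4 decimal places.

Step 0: x=[5.9000] v=[0.0000]
Step 1: x=[5.8240] v=[-0.3800]
Step 2: x=[5.6750] v=[-0.7448]
Step 3: x=[5.4590] v=[-1.0798]
Step 4: x=[5.1847] v=[-1.3716]
Step 5: x=[4.8630] v=[-1.6085]
Step 6: x=[4.5068] v=[-1.7811]
Step 7: x=[4.1303] v=[-1.8825]
Step 8: x=[3.7486] v=[-1.9086]
Step 9: x=[3.3769] v=[-1.8583]
Step 10: x=[3.0302] v=[-1.7337]
Step 11: x=[2.7223] v=[-1.5397]
Step 12: x=[2.4655] v=[-1.2842]
Step 13: x=[2.2700] v=[-0.9773]
Step 14: x=[2.1437] v=[-0.6313]
Step 15: x=[2.0917] v=[-0.2600]
Step 16: x=[2.1160] v=[0.1217]
First v>=0 after going negative at step 16, time=3.2000

Answer: 3.2000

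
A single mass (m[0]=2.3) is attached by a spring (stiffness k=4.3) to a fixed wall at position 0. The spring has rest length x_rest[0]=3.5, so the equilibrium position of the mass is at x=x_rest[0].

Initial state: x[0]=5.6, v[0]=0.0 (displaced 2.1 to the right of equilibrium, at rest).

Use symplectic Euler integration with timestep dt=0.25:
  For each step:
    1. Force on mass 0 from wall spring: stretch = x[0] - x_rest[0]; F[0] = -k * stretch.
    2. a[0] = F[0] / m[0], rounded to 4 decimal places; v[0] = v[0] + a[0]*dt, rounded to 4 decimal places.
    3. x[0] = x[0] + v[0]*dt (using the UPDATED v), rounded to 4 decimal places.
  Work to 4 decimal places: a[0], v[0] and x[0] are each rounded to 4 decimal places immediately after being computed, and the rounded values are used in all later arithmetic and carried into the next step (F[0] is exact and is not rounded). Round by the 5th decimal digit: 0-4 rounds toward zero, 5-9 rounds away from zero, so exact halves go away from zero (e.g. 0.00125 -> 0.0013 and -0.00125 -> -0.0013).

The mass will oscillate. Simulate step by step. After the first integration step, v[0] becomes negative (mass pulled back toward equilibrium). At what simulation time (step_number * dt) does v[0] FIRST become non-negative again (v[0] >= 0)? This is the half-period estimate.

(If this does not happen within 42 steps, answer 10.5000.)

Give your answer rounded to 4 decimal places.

Step 0: x=[5.6000] v=[0.0000]
Step 1: x=[5.3546] v=[-0.9815]
Step 2: x=[4.8925] v=[-1.8483]
Step 3: x=[4.2677] v=[-2.4992]
Step 4: x=[3.5532] v=[-2.8580]
Step 5: x=[2.8325] v=[-2.8829]
Step 6: x=[2.1898] v=[-2.5709]
Step 7: x=[1.7002] v=[-1.9585]
Step 8: x=[1.4209] v=[-1.1173]
Step 9: x=[1.3845] v=[-0.1456]
Step 10: x=[1.5953] v=[0.8432]
First v>=0 after going negative at step 10, time=2.5000

Answer: 2.5000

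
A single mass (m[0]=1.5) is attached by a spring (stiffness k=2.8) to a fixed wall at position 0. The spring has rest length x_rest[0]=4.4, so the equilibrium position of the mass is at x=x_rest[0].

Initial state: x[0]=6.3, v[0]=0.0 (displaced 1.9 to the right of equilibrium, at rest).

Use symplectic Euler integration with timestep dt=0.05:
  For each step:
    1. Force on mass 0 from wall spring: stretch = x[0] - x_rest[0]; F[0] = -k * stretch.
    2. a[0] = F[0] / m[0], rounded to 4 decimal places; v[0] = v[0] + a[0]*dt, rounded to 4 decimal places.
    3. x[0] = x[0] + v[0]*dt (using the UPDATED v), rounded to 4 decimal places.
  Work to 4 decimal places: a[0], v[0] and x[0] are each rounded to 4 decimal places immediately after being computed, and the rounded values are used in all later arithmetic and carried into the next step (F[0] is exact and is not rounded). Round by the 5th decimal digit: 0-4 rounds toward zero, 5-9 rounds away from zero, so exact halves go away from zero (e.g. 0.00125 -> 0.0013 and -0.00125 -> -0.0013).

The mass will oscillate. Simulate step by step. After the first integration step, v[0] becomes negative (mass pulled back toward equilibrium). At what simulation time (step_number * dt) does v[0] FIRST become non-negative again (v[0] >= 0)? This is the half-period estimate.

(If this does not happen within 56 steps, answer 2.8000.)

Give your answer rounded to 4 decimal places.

Step 0: x=[6.3000] v=[0.0000]
Step 1: x=[6.2911] v=[-0.1773]
Step 2: x=[6.2734] v=[-0.3538]
Step 3: x=[6.2470] v=[-0.5287]
Step 4: x=[6.2119] v=[-0.7011]
Step 5: x=[6.1684] v=[-0.8702]
Step 6: x=[6.1166] v=[-1.0353]
Step 7: x=[6.0568] v=[-1.1955]
Step 8: x=[5.9893] v=[-1.3501]
Step 9: x=[5.9144] v=[-1.4984]
Step 10: x=[5.8324] v=[-1.6397]
Step 11: x=[5.7437] v=[-1.7734]
Step 12: x=[5.6488] v=[-1.8988]
Step 13: x=[5.5480] v=[-2.0154]
Step 14: x=[5.4419] v=[-2.1225]
Step 15: x=[5.3309] v=[-2.2197]
Step 16: x=[5.2156] v=[-2.3066]
Step 17: x=[5.0965] v=[-2.3827]
Step 18: x=[4.9741] v=[-2.4477]
Step 19: x=[4.8490] v=[-2.5013]
Step 20: x=[4.7218] v=[-2.5432]
Step 21: x=[4.5931] v=[-2.5732]
Step 22: x=[4.4635] v=[-2.5912]
Step 23: x=[4.3336] v=[-2.5971]
Step 24: x=[4.2041] v=[-2.5909]
Step 25: x=[4.0755] v=[-2.5726]
Step 26: x=[3.9484] v=[-2.5423]
Step 27: x=[3.8234] v=[-2.5002]
Step 28: x=[3.7011] v=[-2.4464]
Step 29: x=[3.5820] v=[-2.3812]
Step 30: x=[3.4668] v=[-2.3049]
Step 31: x=[3.3559] v=[-2.2178]
Step 32: x=[3.2499] v=[-2.1204]
Step 33: x=[3.1492] v=[-2.0131]
Step 34: x=[3.0544] v=[-1.8964]
Step 35: x=[2.9659] v=[-1.7708]
Step 36: x=[2.8841] v=[-1.6370]
Step 37: x=[2.8093] v=[-1.4955]
Step 38: x=[2.7420] v=[-1.3470]
Step 39: x=[2.6824] v=[-1.1923]
Step 40: x=[2.6308] v=[-1.0320]
Step 41: x=[2.5875] v=[-0.8669]
Step 42: x=[2.5526] v=[-0.6977]
Step 43: x=[2.5263] v=[-0.5253]
Step 44: x=[2.5088] v=[-0.3504]
Step 45: x=[2.5001] v=[-0.1739]
Step 46: x=[2.5003] v=[0.0034]
First v>=0 after going negative at step 46, time=2.3000

Answer: 2.3000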